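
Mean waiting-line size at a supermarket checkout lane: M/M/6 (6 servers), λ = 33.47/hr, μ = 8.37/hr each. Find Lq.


a = λ/μ = 3.9988; ρ = a/6 = 0.6665
P₀ = 0.016708
Lq = P₀·a^c·ρ / (c!·(1−ρ)²) = 0.016708·4088.66498·0.6665/(720·0.11124)
= 0.56843

Final: 0.56843


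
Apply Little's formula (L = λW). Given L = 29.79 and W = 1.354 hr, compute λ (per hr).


λ = L/W = 29.79/1.354 = 22.0015 /hr

Final: 22.0015 /hr


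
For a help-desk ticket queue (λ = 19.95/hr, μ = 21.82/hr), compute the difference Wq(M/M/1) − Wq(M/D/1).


ρ = 19.95/21.82 = 0.9143
Wq(M/M/1) = ρ/(μ−λ) = 0.9143/1.87 = 0.48893 hr
Wq(M/D/1) = ρ/(2(μ−λ)) = 0.24446 hr
Savings = 0.48893 − 0.24446 = 0.24446 hr

Final: 0.24446 hr


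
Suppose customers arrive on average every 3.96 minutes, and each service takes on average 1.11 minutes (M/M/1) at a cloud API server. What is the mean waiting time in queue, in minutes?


λ = 60/3.96 = 15.1515 /hr
μ = 60/1.11 = 54.0541 /hr
ρ = λ/μ = 15.1515/54.0541 = 0.2803
Wq = ρ/(μ−λ) = 0.2803/(54.0541−15.1515) = 0.007205 hr
In minutes: 0.007205·60 = 0.4323 min

Final: 0.4323 min


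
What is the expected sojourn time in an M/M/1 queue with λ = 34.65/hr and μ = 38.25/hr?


W = 1/(μ−λ) = 1/(38.25 − 34.65) = 1/3.60 = 0.2778 hr

Final: 0.2778 hr


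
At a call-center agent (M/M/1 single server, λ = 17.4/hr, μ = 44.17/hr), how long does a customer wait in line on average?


ρ = 17.4/44.17 = 0.3939
Wq = ρ/(μ−λ) = 0.3939/(44.17 − 17.4) = 0.3939/26.77 = 0.01472 hr

Final: 0.01472 hr


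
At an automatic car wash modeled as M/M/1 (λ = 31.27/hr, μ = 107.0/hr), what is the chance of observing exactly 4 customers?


ρ = 31.27/107.0 = 0.2922
P_n = (1−ρ)·ρ^n = (1 − 0.2922)·0.2922^4 = 0.7078·0.007294 = 0.005163

Final: 0.005163


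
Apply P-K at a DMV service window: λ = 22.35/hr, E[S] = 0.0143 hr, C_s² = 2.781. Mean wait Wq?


ρ = λ·E[S] = 22.35·0.0143 = 0.3196
E[S²] = E[S]²(1+C_s²) = 0.0143²·(1+2.781) = 0.0007732
Wq = λ·E[S²]/(2(1−ρ)) = 22.35·0.0007732/(2·0.6804) = 0.01270 hr

Final: 0.01270 hr


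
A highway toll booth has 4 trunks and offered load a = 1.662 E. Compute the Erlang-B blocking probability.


B(c,a) = (a^c/c!) / Σ_{k=0}^{c} a^k/k!
a^4/4! = 0.317916
Σ terms (k=0..4): 1.00000 + 1.66200 + 1.38112 + 0.76514 + 0.31792 = 5.126180
B = 0.317916/5.126180 = 0.062018

Final: 0.062018


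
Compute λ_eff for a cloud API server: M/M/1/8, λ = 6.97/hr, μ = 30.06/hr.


ρ = 0.2319; P_K = (1−ρ)ρ^8/(1−ρ^9) = 0.000006418
λ_eff = λ(1 − P_K) = 6.97·(1 − 0.000006418) = 6.97·0.999994 = 6.9700 /hr

Final: 6.9700 /hr


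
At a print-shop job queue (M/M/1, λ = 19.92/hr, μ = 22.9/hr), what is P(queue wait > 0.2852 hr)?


ρ = 19.92/22.9 = 0.8699
P(Wq > t) = ρ·e^{−(μ−λ)t} = 0.8699·e^{−0.8499}
= 0.8699·0.427459 = 0.371834

Final: 0.371834


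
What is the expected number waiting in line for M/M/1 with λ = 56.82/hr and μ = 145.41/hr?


ρ = 56.82/145.41 = 0.3908
Lq = ρ²/(1−ρ) = 0.1527/0.6092 = 0.2506

Final: 0.2506


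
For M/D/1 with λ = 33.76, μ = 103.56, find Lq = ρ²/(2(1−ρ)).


ρ = 33.76/103.56 = 0.3260
M/D/1: Lq = ρ²/(2(1−ρ)) = 0.1063/(2·0.6740) = 0.07884

Final: 0.07884


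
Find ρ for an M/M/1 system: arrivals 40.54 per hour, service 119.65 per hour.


ρ = λ/μ = 40.54/119.65 = 0.3388

Final: 0.3388


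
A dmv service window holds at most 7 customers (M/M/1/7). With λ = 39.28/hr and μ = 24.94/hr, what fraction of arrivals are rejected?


ρ = λ/μ = 39.28/24.94 = 1.5750
P_K = (1−ρ)ρ^K/(1−ρ^(K+1)) = (-0.5750·24.039488)/(1 − 37.861711)
= -13.822224/-36.861711 = 0.374975

Final: 0.374975


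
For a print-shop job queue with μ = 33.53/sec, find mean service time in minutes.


Mean service time = 1/μ = 1/33.53 second = 0.02982 second
In minutes: 0.02982 × 0.0166667 = 0.0004971 min

Final: 0.0004971 min


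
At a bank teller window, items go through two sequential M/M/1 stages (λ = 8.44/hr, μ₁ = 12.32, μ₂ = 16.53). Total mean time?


Each node sees arrival rate λ = 8.44/hr (tandem ⇒ throughput preserved).
W₁ = 1/(μ₁−λ) = 1/(12.32−8.44) = 0.25773 hr
W₂ = 1/(μ₂−λ) = 1/(16.53−8.44) = 0.12361 hr
W_total = W₁ + W₂ = 0.25773 + 0.12361 = 0.38134 hr

Final: 0.38134 hr


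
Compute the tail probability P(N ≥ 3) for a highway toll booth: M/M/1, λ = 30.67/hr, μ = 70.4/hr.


ρ = 30.67/70.4 = 0.4357
P(N ≥ n) = ρ^n = 0.4357^3 = 0.082684

Final: 0.082684


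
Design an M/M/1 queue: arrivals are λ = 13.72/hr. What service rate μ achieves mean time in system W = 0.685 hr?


W = 1/(μ−λ) ⇒ μ − λ = 1/W = 1/0.685 = 1.4599
μ = λ + 1/W = 13.72 + 1.4599 = 15.1799 per hr

Final: 15.1799 /hr


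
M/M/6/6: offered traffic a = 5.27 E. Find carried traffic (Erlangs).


B(6,5.27) = 0.212042 (Erlang-B)
Carried load = a(1 − B) = 5.27·(1 − 0.212042) = 5.27·0.787958 = 4.1525 E

Final: 4.1525 Erlangs


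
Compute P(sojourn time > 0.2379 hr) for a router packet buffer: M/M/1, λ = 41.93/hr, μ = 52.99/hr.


W ~ Exponential(μ−λ) for M/M/1.
μ − λ = 52.99 − 41.93 = 11.0600
P(W > t) = e^{−(μ−λ)t} = e^{−2.6312} = 0.071994

Final: 0.071994


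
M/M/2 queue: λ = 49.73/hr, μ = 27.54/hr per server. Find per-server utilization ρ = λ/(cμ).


ρ = λ/(cμ) = 49.73/(2·27.54) = 49.73/55.08 = 0.9029

Final: 0.9029


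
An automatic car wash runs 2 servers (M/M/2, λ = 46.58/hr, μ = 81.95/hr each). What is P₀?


a = λ/μ = 46.58/81.95 = 0.5684; ρ = a/c = 0.2842
Σ_{k=0}^{1} a^k/k! (terms k=0..1) = 1.00000 + 0.56840 = 1.56840
Tail: a^2/(2!(1−ρ)) = 0.32307/(2·0.7158) = 0.22567
P₀ = 1/(1.56840 + 0.22567) = 1/1.79407 = 0.557393

Final: 0.557393


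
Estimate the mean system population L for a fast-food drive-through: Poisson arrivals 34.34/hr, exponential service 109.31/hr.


ρ = λ/μ = 34.34/109.31 = 0.3142
L = ρ/(1−ρ) = 0.3142/(1 − 0.3142) = 0.3142/0.6858 = 0.4580

Final: 0.4580


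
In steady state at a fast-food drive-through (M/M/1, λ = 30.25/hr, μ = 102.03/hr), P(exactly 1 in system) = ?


ρ = 30.25/102.03 = 0.2965
P_n = (1−ρ)·ρ^n = (1 − 0.2965)·0.2965^1 = 0.7035·0.296481 = 0.208580

Final: 0.208580


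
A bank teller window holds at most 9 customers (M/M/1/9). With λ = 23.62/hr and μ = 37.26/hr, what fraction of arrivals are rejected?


ρ = λ/μ = 23.62/37.26 = 0.6339
P_K = (1−ρ)ρ^K/(1−ρ^(K+1)) = (0.3661·0.016532)/(1 − 0.010480)
= 0.006052/0.989520 = 0.006116

Final: 0.006116


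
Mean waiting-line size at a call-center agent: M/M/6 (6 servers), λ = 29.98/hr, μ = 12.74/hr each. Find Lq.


a = λ/μ = 2.3532; ρ = a/6 = 0.3922
P₀ = 0.094688
Lq = P₀·a^c·ρ / (c!·(1−ρ)²) = 0.094688·169.81389·0.3922/(720·0.36942)
= 0.02371

Final: 0.02371


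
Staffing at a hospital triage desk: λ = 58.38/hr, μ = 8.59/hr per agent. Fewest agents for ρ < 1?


Stability requires cμ > λ ⇔ c > λ/μ.
λ/μ = 58.38/8.59 = 6.7963
Minimum integer c = ⌊6.7963⌋ + 1 = 7
Check: 7·8.59 = 60.13 > 58.38, while 6·8.59 = 51.54 ≤ 58.38

Final: 7 servers


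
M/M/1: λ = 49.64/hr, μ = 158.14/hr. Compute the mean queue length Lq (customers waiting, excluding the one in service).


ρ = 49.64/158.14 = 0.3139
Lq = ρ²/(1−ρ) = 0.09853/0.6861 = 0.1436

Final: 0.1436


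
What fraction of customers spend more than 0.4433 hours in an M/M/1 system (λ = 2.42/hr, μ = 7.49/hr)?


W ~ Exponential(μ−λ) for M/M/1.
μ − λ = 7.49 − 2.42 = 5.0700
P(W > t) = e^{−(μ−λ)t} = e^{−2.2475} = 0.105660

Final: 0.105660


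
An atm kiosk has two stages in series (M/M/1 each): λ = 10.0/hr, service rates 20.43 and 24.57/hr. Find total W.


Each node sees arrival rate λ = 10.0/hr (tandem ⇒ throughput preserved).
W₁ = 1/(μ₁−λ) = 1/(20.43−10.0) = 0.09588 hr
W₂ = 1/(μ₂−λ) = 1/(24.57−10.0) = 0.06863 hr
W_total = W₁ + W₂ = 0.09588 + 0.06863 = 0.16451 hr

Final: 0.16451 hr


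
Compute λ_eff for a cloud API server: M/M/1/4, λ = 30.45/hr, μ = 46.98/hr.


ρ = 0.6481; P_K = (1−ρ)ρ^4/(1−ρ^5) = 0.070115
λ_eff = λ(1 − P_K) = 30.45·(1 − 0.070115) = 30.45·0.929885 = 28.3150 /hr

Final: 28.3150 /hr


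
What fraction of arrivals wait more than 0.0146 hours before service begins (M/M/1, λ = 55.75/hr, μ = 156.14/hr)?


ρ = 55.75/156.14 = 0.3571
P(Wq > t) = ρ·e^{−(μ−λ)t} = 0.3571·e^{−1.4657}
= 0.3571·0.230918 = 0.082449

Final: 0.082449


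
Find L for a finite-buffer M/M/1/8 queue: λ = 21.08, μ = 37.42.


ρ = 21.08/37.42 = 0.5633
L = ρ[1 − (K+1)ρ^K + Kρ^(K+1)] / [(1−ρ)(1−ρ^(K+1))]
Numerator: 0.5633·(1 − 9·0.010142 + 8·0.005713) = 0.537663
Denominator: (0.4367)·(0.994287) = 0.434170
L = 0.537663/0.434170 = 1.2384

Final: 1.2384


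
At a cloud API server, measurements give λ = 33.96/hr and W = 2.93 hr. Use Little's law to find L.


L = λW = 33.96·2.93 = 99.5028

Final: 99.5028


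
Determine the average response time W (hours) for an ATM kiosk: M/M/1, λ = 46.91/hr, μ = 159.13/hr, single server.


W = 1/(μ−λ) = 1/(159.13 − 46.91) = 1/112.22 = 0.008911 hr

Final: 0.008911 hr


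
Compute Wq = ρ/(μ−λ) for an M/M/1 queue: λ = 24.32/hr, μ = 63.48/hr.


ρ = 24.32/63.48 = 0.3831
Wq = ρ/(μ−λ) = 0.3831/(63.48 − 24.32) = 0.3831/39.16 = 0.009783 hr

Final: 0.009783 hr


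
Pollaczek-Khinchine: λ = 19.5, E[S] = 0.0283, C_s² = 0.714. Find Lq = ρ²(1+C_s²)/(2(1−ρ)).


ρ = λ·E[S] = 19.5·0.0283 = 0.5518
Lq = ρ²(1+C_s²)/(2(1−ρ)) = 0.3045·(1+0.714)/(2·0.4482)
= 0.3045·1.7140/0.8963 = 0.58237

Final: 0.58237


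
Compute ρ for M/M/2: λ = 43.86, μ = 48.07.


ρ = λ/(cμ) = 43.86/(2·48.07) = 43.86/96.14 = 0.4562

Final: 0.4562


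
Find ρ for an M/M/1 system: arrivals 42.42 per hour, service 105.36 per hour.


ρ = λ/μ = 42.42/105.36 = 0.4026

Final: 0.4026


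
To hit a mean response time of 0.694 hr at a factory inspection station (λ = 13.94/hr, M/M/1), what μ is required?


W = 1/(μ−λ) ⇒ μ − λ = 1/W = 1/0.694 = 1.4409
μ = λ + 1/W = 13.94 + 1.4409 = 15.3809 per hr

Final: 15.3809 /hr


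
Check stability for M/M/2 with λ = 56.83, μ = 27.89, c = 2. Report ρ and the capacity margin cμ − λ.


Total capacity cμ = 2·27.89 = 55.78/hr
ρ = λ/(cμ) = 56.83/55.78 = 1.0188
Stable ⇔ ρ < 1: NO
Spare capacity = cμ − λ = 55.78 − 56.83 = -1.05/hr

Final: ρ = 1.0188; unstable; margin = -1.05/hr


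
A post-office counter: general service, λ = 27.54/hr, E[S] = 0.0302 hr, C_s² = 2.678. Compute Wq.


ρ = λ·E[S] = 27.54·0.0302 = 0.8317
E[S²] = E[S]²(1+C_s²) = 0.0302²·(1+2.678) = 0.003354
Wq = λ·E[S²]/(2(1−ρ)) = 27.54·0.003354/(2·0.1683) = 0.27447 hr

Final: 0.27447 hr


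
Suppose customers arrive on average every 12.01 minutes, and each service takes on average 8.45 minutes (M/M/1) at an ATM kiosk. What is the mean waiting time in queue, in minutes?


λ = 60/12.01 = 4.9958 /hr
μ = 60/8.45 = 7.1006 /hr
ρ = λ/μ = 4.9958/7.1006 = 0.7036
Wq = ρ/(μ−λ) = 0.7036/(7.1006−4.9958) = 0.33428 hr
In minutes: 0.33428·60 = 20.057 min

Final: 20.057 min


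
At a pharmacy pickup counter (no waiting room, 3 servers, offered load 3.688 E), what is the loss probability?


B(c,a) = (a^c/c!) / Σ_{k=0}^{c} a^k/k!
a^3/3! = 8.360293
Σ terms (k=0..3): 1.00000 + 3.68800 + 6.80067 + 8.36029 = 19.848965
B = 8.360293/19.848965 = 0.421195

Final: 0.421195


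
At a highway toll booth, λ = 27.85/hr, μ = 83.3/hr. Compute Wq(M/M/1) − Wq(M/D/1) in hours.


ρ = 27.85/83.3 = 0.3343
Wq(M/M/1) = ρ/(μ−λ) = 0.3343/55.45 = 0.006029 hr
Wq(M/D/1) = ρ/(2(μ−λ)) = 0.003015 hr
Savings = 0.006029 − 0.003015 = 0.003015 hr

Final: 0.003015 hr


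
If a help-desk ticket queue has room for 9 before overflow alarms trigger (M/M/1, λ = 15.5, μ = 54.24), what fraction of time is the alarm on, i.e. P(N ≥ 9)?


ρ = 15.5/54.24 = 0.2858
P(N ≥ n) = ρ^n = 0.2858^9 = 0.00001271

Final: 0.00001271


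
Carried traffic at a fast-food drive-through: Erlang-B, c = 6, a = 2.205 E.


B(6,2.205) = 0.017733 (Erlang-B)
Carried load = a(1 − B) = 2.205·(1 − 0.017733) = 2.205·0.982267 = 2.1659 E

Final: 2.1659 Erlangs


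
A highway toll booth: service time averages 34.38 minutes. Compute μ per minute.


μ = 1/(service time) in consistent units.
1 minute = 1 min, so μ = 1/34.38 = 0.02909 per minute

Final: 0.02909 /min


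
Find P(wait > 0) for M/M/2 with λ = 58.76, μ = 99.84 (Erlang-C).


a = λ/μ = 0.5885; ρ = a/2 = 0.2943
P₀ = 0.545272 (from M/M/c formula)
C(c,a) = [a^c/(c!(1−ρ))]·P₀ = [0.34638/(2·0.7057)]·0.545272
= 0.24541·0.545272 = 0.133813

Final: 0.133813


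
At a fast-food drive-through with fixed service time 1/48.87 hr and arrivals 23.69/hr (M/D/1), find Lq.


ρ = 23.69/48.87 = 0.4848
M/D/1: Lq = ρ²/(2(1−ρ)) = 0.2350/(2·0.5152) = 0.22804

Final: 0.22804


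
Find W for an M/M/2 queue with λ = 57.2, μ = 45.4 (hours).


a = 1.2599; ρ = 0.6300; P₀ = 0.227027
Lq = P₀·a^c·ρ/(c!(1−ρ)²) = 0.82896
Wq = Lq/λ = 0.82896/57.2 = 0.01449 hr
W = Wq + 1/μ = 0.01449 + 0.02203 = 0.03652 hr

Final: 0.03652 hr


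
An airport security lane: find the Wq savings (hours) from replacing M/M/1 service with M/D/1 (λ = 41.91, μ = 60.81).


ρ = 41.91/60.81 = 0.6892
Wq(M/M/1) = ρ/(μ−λ) = 0.6892/18.90 = 0.03647 hr
Wq(M/D/1) = ρ/(2(μ−λ)) = 0.01823 hr
Savings = 0.03647 − 0.01823 = 0.01823 hr

Final: 0.01823 hr


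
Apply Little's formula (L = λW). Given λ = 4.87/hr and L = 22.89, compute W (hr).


W = L/λ = 22.89/4.87 = 4.7002 hr

Final: 4.7002 hr


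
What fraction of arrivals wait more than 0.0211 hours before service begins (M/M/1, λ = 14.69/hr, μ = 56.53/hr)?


ρ = 14.69/56.53 = 0.2599
P(Wq > t) = ρ·e^{−(μ−λ)t} = 0.2599·e^{−0.8828}
= 0.2599·0.413613 = 0.107482

Final: 0.107482


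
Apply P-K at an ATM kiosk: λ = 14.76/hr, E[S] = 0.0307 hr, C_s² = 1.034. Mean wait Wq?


ρ = λ·E[S] = 14.76·0.0307 = 0.4531
E[S²] = E[S]²(1+C_s²) = 0.0307²·(1+1.034) = 0.001917
Wq = λ·E[S²]/(2(1−ρ)) = 14.76·0.001917/(2·0.5469) = 0.02587 hr

Final: 0.02587 hr


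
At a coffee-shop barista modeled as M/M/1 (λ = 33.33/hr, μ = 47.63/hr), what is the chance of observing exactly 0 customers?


ρ = 33.33/47.63 = 0.6998
P_n = (1−ρ)·ρ^n = (1 − 0.6998)·0.6998^0 = 0.3002·1.000000 = 0.300231

Final: 0.300231


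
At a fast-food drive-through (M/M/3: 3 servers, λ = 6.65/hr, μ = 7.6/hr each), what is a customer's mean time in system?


a = 0.8750; ρ = 0.2917; P₀ = 0.414003
Lq = P₀·a^c·ρ/(c!(1−ρ)²) = 0.02687
Wq = Lq/λ = 0.02687/6.65 = 0.004041 hr
W = Wq + 1/μ = 0.004041 + 0.13158 = 0.13562 hr

Final: 0.13562 hr


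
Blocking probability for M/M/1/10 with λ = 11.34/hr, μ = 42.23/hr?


ρ = λ/μ = 11.34/42.23 = 0.2685
P_K = (1−ρ)ρ^K/(1−ρ^(K+1)) = (0.7315·0.000001949)/(1 − 0.0000005235)
= 0.000001426/0.999999 = 0.000001426

Final: 0.000001426


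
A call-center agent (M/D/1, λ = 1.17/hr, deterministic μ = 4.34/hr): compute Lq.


ρ = 1.17/4.34 = 0.2696
M/D/1: Lq = ρ²/(2(1−ρ)) = 0.07268/(2·0.7304) = 0.04975

Final: 0.04975


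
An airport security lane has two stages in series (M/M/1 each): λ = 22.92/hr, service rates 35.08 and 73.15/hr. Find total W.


Each node sees arrival rate λ = 22.92/hr (tandem ⇒ throughput preserved).
W₁ = 1/(μ₁−λ) = 1/(35.08−22.92) = 0.08224 hr
W₂ = 1/(μ₂−λ) = 1/(73.15−22.92) = 0.01991 hr
W_total = W₁ + W₂ = 0.08224 + 0.01991 = 0.10215 hr

Final: 0.10215 hr


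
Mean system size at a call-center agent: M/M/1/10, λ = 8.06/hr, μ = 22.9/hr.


ρ = 8.06/22.9 = 0.3520
L = ρ[1 − (K+1)ρ^K + Kρ^(K+1)] / [(1−ρ)(1−ρ^(K+1))]
Numerator: 0.3520·(1 − 11·0.00002917 + 10·0.00001027) = 0.351888
Denominator: (0.6480)·(0.999990) = 0.648028
L = 0.351888/0.648028 = 0.5430

Final: 0.5430


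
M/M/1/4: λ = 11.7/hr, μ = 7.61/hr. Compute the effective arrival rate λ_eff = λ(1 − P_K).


ρ = 1.5375; P_K = (1−ρ)ρ^4/(1−ρ^5) = 0.395628
λ_eff = λ(1 − P_K) = 11.7·(1 − 0.395628) = 11.7·0.604372 = 7.0712 /hr

Final: 7.0712 /hr


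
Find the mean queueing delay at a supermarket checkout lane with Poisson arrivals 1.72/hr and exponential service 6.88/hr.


ρ = 1.72/6.88 = 0.2500
Wq = ρ/(μ−λ) = 0.2500/(6.88 − 1.72) = 0.2500/5.16 = 0.04845 hr

Final: 0.04845 hr


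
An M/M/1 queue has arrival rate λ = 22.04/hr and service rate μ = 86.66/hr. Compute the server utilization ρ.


ρ = λ/μ = 22.04/86.66 = 0.2543

Final: 0.2543


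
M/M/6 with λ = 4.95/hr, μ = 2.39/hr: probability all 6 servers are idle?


a = λ/μ = 4.95/2.39 = 2.0711; ρ = a/c = 0.3452
Σ_{k=0}^{5} a^k/k! (terms k=0..5) = 1.00000 + 2.07113 + 2.14479 + 1.48071 + 0.76669 + 0.31758 = 7.78090
Tail: a^6/(6!(1−ρ)) = 78.93031/(720·0.6548) = 0.16742
P₀ = 1/(7.78090 + 0.16742) = 1/7.94831 = 0.125813

Final: 0.125813


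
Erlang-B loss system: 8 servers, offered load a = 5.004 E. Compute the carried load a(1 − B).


B(8,5.004) = 0.070236 (Erlang-B)
Carried load = a(1 − B) = 5.004·(1 − 0.070236) = 5.004·0.929764 = 4.6525 E

Final: 4.6525 Erlangs


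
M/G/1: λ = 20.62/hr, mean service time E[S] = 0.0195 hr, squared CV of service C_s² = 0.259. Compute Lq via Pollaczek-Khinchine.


ρ = λ·E[S] = 20.62·0.0195 = 0.4021
Lq = ρ²(1+C_s²)/(2(1−ρ)) = 0.1617·(1+0.259)/(2·0.5979)
= 0.1617·1.2590/1.1958 = 0.17022

Final: 0.17022


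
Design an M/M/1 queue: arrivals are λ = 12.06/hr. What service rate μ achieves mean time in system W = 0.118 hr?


W = 1/(μ−λ) ⇒ μ − λ = 1/W = 1/0.118 = 8.4746
μ = λ + 1/W = 12.06 + 8.4746 = 20.5346 per hr

Final: 20.5346 /hr


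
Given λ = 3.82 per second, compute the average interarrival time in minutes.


Mean interarrival time = 1/λ = 1/3.82 second = 0.26178 second
In minutes: 0.26178 × 0.0166667 = 0.004363 min

Final: 0.004363 min


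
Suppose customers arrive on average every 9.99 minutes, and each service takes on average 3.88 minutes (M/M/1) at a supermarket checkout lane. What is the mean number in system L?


λ = 60/9.99 = 6.0060 /hr
μ = 60/3.88 = 15.4639 /hr
ρ = λ/μ = 6.0060/15.4639 = 0.3884
L = ρ/(1−ρ) = 0.3884/0.6116 = 0.6350

Final: 0.6350


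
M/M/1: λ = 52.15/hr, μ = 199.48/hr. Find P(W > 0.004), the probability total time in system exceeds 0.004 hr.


W ~ Exponential(μ−λ) for M/M/1.
μ − λ = 199.48 − 52.15 = 147.3300
P(W > t) = e^{−(μ−λ)t} = e^{−0.5893} = 0.554704

Final: 0.554704


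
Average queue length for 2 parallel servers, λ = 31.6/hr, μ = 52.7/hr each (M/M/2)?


a = λ/μ = 0.5996; ρ = a/2 = 0.2998
P₀ = 0.538686
Lq = P₀·a^c·ρ / (c!·(1−ρ)²) = 0.538686·0.35954·0.2998/(2·0.49027)
= 0.05922

Final: 0.05922


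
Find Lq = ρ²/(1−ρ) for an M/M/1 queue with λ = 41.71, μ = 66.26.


ρ = 41.71/66.26 = 0.6295
Lq = ρ²/(1−ρ) = 0.3963/0.3705 = 1.0695

Final: 1.0695


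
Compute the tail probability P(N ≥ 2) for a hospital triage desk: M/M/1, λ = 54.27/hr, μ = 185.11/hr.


ρ = 54.27/185.11 = 0.2932
P(N ≥ n) = ρ^n = 0.2932^2 = 0.085953

Final: 0.085953


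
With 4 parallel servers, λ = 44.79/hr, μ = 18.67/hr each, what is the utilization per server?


ρ = λ/(cμ) = 44.79/(4·18.67) = 44.79/74.68 = 0.5998

Final: 0.5998


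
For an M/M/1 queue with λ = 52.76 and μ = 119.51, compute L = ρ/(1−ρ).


ρ = λ/μ = 52.76/119.51 = 0.4415
L = ρ/(1−ρ) = 0.4415/(1 − 0.4415) = 0.4415/0.5585 = 0.7904

Final: 0.7904


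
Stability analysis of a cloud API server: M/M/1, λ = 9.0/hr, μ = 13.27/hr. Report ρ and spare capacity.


Total capacity cμ = 1·13.27 = 13.27/hr
ρ = λ/(cμ) = 9.0/13.27 = 0.6782
Stable ⇔ ρ < 1: YES
Spare capacity = cμ − λ = 13.27 − 9.0 = 4.27/hr

Final: ρ = 0.6782; stable; margin = 4.27/hr


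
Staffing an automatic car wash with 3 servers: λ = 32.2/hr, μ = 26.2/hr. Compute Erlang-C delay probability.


a = λ/μ = 1.2290; ρ = a/3 = 0.4097
P₀ = 0.285035 (from M/M/c formula)
C(c,a) = [a^c/(c!(1−ρ))]·P₀ = [1.85637/(6·0.5903)]·0.285035
= 0.52410·0.285035 = 0.149388

Final: 0.149388


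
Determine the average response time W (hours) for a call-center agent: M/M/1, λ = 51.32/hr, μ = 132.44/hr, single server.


W = 1/(μ−λ) = 1/(132.44 − 51.32) = 1/81.12 = 0.01233 hr

Final: 0.01233 hr


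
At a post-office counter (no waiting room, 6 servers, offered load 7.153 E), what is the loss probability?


B(c,a) = (a^c/c!) / Σ_{k=0}^{c} a^k/k!
a^6/6! = 186.035940
Σ terms (k=0..6): 1.00000 + 7.15300 + 25.58270 + 60.99770 + 109.07913 + 156.04860 + 186.03594 = 545.897069
B = 186.035940/545.897069 = 0.340789

Final: 0.340789


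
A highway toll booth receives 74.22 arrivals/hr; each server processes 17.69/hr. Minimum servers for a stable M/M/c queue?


Stability requires cμ > λ ⇔ c > λ/μ.
λ/μ = 74.22/17.69 = 4.1956
Minimum integer c = ⌊4.1956⌋ + 1 = 5
Check: 5·17.69 = 88.45 > 74.22, while 4·17.69 = 70.76 ≤ 74.22

Final: 5 servers


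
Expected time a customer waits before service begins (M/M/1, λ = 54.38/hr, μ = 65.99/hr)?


ρ = 54.38/65.99 = 0.8241
Wq = ρ/(μ−λ) = 0.8241/(65.99 − 54.38) = 0.8241/11.61 = 0.07098 hr

Final: 0.07098 hr


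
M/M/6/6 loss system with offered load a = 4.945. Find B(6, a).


B(c,a) = (a^c/c!) / Σ_{k=0}^{c} a^k/k!
a^6/6! = 20.307912
Σ terms (k=0..6): 1.00000 + 4.94500 + 12.22651 + 20.15337 + 24.91460 + 24.64054 + 20.30791 = 108.187935
B = 20.307912/108.187935 = 0.187710

Final: 0.187710


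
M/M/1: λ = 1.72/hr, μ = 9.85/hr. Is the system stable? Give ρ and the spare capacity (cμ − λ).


Total capacity cμ = 1·9.85 = 9.85/hr
ρ = λ/(cμ) = 1.72/9.85 = 0.1746
Stable ⇔ ρ < 1: YES
Spare capacity = cμ − λ = 9.85 − 1.72 = 8.13/hr

Final: ρ = 0.1746; stable; margin = 8.13/hr


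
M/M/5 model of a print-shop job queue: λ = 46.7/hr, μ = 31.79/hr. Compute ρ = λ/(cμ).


ρ = λ/(cμ) = 46.7/(5·31.79) = 46.7/158.95 = 0.2938

Final: 0.2938


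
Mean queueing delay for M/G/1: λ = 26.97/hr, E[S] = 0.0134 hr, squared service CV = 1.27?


ρ = λ·E[S] = 26.97·0.0134 = 0.3614
E[S²] = E[S]²(1+C_s²) = 0.0134²·(1+1.27) = 0.0004076
Wq = λ·E[S²]/(2(1−ρ)) = 26.97·0.0004076/(2·0.6386) = 0.008607 hr

Final: 0.008607 hr


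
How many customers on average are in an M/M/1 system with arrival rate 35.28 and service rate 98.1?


ρ = λ/μ = 35.28/98.1 = 0.3596
L = ρ/(1−ρ) = 0.3596/(1 − 0.3596) = 0.3596/0.6404 = 0.5616

Final: 0.5616


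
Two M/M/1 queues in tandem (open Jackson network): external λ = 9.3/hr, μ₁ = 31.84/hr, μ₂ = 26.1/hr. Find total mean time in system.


Each node sees arrival rate λ = 9.3/hr (tandem ⇒ throughput preserved).
W₁ = 1/(μ₁−λ) = 1/(31.84−9.3) = 0.04437 hr
W₂ = 1/(μ₂−λ) = 1/(26.1−9.3) = 0.05952 hr
W_total = W₁ + W₂ = 0.04437 + 0.05952 = 0.10389 hr

Final: 0.10389 hr


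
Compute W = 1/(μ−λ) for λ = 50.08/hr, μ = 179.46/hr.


W = 1/(μ−λ) = 1/(179.46 − 50.08) = 1/129.38 = 0.007729 hr

Final: 0.007729 hr


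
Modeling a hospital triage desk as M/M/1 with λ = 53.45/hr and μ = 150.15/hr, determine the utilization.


ρ = λ/μ = 53.45/150.15 = 0.3560

Final: 0.3560


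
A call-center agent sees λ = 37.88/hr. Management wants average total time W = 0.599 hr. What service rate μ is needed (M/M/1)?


W = 1/(μ−λ) ⇒ μ − λ = 1/W = 1/0.599 = 1.6694
μ = λ + 1/W = 37.88 + 1.6694 = 39.5494 per hr

Final: 39.5494 /hr


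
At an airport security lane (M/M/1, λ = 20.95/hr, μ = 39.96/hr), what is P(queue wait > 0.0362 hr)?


ρ = 20.95/39.96 = 0.5243
P(Wq > t) = ρ·e^{−(μ−λ)t} = 0.5243·e^{−0.6882}
= 0.5243·0.502499 = 0.263447

Final: 0.263447


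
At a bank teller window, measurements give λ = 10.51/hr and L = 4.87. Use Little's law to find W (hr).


W = L/λ = 4.87/10.51 = 0.4634 hr

Final: 0.4634 hr


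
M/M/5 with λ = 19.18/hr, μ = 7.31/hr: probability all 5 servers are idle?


a = λ/μ = 19.18/7.31 = 2.6238; ρ = a/c = 0.5248
Σ_{k=0}^{4} a^k/k! (terms k=0..4) = 1.00000 + 2.62380 + 3.44217 + 3.01053 + 1.97476 = 12.05126
Tail: a^5/(5!(1−ρ)) = 124.35296/(120·0.4752) = 2.18053
P₀ = 1/(12.05126 + 2.18053) = 1/14.23179 = 0.070265

Final: 0.070265


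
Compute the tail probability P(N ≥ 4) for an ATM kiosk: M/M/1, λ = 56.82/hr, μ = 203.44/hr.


ρ = 56.82/203.44 = 0.2793
P(N ≥ n) = ρ^n = 0.2793^4 = 0.006085

Final: 0.006085


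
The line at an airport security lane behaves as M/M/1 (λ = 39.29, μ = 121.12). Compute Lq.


ρ = 39.29/121.12 = 0.3244
Lq = ρ²/(1−ρ) = 0.1052/0.6756 = 0.1558

Final: 0.1558


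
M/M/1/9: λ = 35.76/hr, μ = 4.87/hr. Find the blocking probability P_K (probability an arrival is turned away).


ρ = λ/μ = 35.76/4.87 = 7.3429
P_K = (1−ρ)ρ^K/(1−ρ^(K+1)) = (-6.3429·62060738.637106)/(1 − 455706778.986220)
= -393646040.349115/-455706777.986220 = 0.863814

Final: 0.863814


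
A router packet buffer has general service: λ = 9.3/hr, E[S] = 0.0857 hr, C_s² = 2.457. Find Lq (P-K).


ρ = λ·E[S] = 9.3·0.0857 = 0.7970
Lq = ρ²(1+C_s²)/(2(1−ρ)) = 0.6352·(1+2.457)/(2·0.2030)
= 0.6352·3.4570/0.4060 = 5.40907

Final: 5.40907


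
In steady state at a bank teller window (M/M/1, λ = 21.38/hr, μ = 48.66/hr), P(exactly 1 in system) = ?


ρ = 21.38/48.66 = 0.4394
P_n = (1−ρ)·ρ^n = (1 − 0.4394)·0.4394^1 = 0.5606·0.439375 = 0.246325

Final: 0.246325


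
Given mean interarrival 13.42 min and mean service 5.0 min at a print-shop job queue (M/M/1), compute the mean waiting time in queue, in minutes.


λ = 60/13.42 = 4.4709 /hr
μ = 60/5.0 = 12.0000 /hr
ρ = λ/μ = 4.4709/12.0000 = 0.3726
Wq = ρ/(μ−λ) = 0.3726/(12.0000−4.4709) = 0.04949 hr
In minutes: 0.04949·60 = 2.969 min

Final: 2.969 min


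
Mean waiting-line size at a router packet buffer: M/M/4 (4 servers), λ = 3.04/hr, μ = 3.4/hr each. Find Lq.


a = λ/μ = 0.8941; ρ = a/4 = 0.2235
P₀ = 0.408619
Lq = P₀·a^c·ρ / (c!·(1−ρ)²) = 0.408619·0.63911·0.2235/(24·0.60291)
= 0.004034

Final: 0.004034


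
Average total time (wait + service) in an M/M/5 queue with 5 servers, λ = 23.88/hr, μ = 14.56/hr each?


a = 1.6401; ρ = 0.3280; P₀ = 0.193459
Lq = P₀·a^c·ρ/(c!(1−ρ)²) = 0.01390
Wq = Lq/λ = 0.01390/23.88 = 0.0005820 hr
W = Wq + 1/μ = 0.0005820 + 0.06868 = 0.06926 hr

Final: 0.06926 hr


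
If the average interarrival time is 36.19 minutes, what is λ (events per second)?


λ = 1/(interarrival time) in consistent units.
1 second = 0.0166667 min, so λ = 0.0166667/36.19 = 0.0004605 per second

Final: 0.0004605 /sec


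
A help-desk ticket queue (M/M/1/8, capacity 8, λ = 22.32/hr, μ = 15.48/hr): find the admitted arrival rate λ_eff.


ρ = 1.4419; P_K = (1−ρ)ρ^8/(1−ρ^9) = 0.318268
λ_eff = λ(1 − P_K) = 22.32·(1 − 0.318268) = 22.32·0.681732 = 15.2163 /hr

Final: 15.2163 /hr


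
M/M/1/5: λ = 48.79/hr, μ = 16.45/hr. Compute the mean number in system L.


ρ = 48.79/16.45 = 2.9660
L = ρ[1 − (K+1)ρ^K + Kρ^(K+1)] / [(1−ρ)(1−ρ^(K+1))]
Numerator: 2.9660·(1 − 6·229.522137 + 5·680.752892) = 6013.869152
Denominator: (-1.9660)·(-679.752892) = 1336.365260
L = 6013.869152/1336.365260 = 4.5002

Final: 4.5002


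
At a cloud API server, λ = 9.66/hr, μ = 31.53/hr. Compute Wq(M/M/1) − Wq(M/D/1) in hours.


ρ = 9.66/31.53 = 0.3064
Wq(M/M/1) = ρ/(μ−λ) = 0.3064/21.87 = 0.01401 hr
Wq(M/D/1) = ρ/(2(μ−λ)) = 0.007004 hr
Savings = 0.01401 − 0.007004 = 0.007004 hr

Final: 0.007004 hr


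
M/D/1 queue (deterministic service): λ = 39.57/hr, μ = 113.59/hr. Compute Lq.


ρ = 39.57/113.59 = 0.3484
M/D/1: Lq = ρ²/(2(1−ρ)) = 0.1214/(2·0.6516) = 0.09311

Final: 0.09311


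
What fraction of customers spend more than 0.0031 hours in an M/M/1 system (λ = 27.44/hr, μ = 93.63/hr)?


W ~ Exponential(μ−λ) for M/M/1.
μ − λ = 93.63 − 27.44 = 66.1900
P(W > t) = e^{−(μ−λ)t} = e^{−0.2052} = 0.814493

Final: 0.814493


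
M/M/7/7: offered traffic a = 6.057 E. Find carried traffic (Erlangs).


B(7,6.057) = 0.188763 (Erlang-B)
Carried load = a(1 − B) = 6.057·(1 − 0.188763) = 6.057·0.811237 = 4.9137 E

Final: 4.9137 Erlangs


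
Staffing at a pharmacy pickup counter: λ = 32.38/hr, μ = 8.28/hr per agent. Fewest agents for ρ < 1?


Stability requires cμ > λ ⇔ c > λ/μ.
λ/μ = 32.38/8.28 = 3.9106
Minimum integer c = ⌊3.9106⌋ + 1 = 4
Check: 4·8.28 = 33.12 > 32.38, while 3·8.28 = 24.84 ≤ 32.38

Final: 4 servers


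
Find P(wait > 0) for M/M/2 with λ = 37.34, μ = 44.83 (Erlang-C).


a = λ/μ = 0.8329; ρ = a/2 = 0.4165
P₀ = 0.411969 (from M/M/c formula)
C(c,a) = [a^c/(c!(1−ρ))]·P₀ = [0.69376/(2·0.5835)]·0.411969
= 0.59445·0.411969 = 0.244893

Final: 0.244893


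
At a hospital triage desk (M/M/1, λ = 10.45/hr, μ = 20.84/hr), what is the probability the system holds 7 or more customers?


ρ = 10.45/20.84 = 0.5014
P(N ≥ n) = ρ^n = 0.5014^7 = 0.007971

Final: 0.007971


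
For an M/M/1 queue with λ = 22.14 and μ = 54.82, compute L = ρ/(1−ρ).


ρ = λ/μ = 22.14/54.82 = 0.4039
L = ρ/(1−ρ) = 0.4039/(1 − 0.4039) = 0.4039/0.5961 = 0.6775

Final: 0.6775


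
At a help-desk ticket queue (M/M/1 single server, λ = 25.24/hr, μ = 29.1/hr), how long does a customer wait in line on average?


ρ = 25.24/29.1 = 0.8674
Wq = ρ/(μ−λ) = 0.8674/(29.1 − 25.24) = 0.8674/3.86 = 0.2247 hr

Final: 0.2247 hr


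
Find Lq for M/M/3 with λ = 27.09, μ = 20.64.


a = λ/μ = 1.3125; ρ = a/3 = 0.4375
P₀ = 0.260163
Lq = P₀·a^c·ρ / (c!·(1−ρ)²) = 0.260163·2.26099·0.4375/(6·0.31641)
= 0.13556

Final: 0.13556


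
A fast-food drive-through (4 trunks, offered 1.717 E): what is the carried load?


B(4,1.717) = 0.067101 (Erlang-B)
Carried load = a(1 − B) = 1.717·(1 − 0.067101) = 1.717·0.932899 = 1.6018 E

Final: 1.6018 Erlangs


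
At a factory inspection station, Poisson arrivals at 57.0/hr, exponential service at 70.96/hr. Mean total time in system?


W = 1/(μ−λ) = 1/(70.96 − 57.0) = 1/13.96 = 0.07163 hr

Final: 0.07163 hr


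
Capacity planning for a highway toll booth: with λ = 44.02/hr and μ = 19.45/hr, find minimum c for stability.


Stability requires cμ > λ ⇔ c > λ/μ.
λ/μ = 44.02/19.45 = 2.2632
Minimum integer c = ⌊2.2632⌋ + 1 = 3
Check: 3·19.45 = 58.35 > 44.02, while 2·19.45 = 38.90 ≤ 44.02

Final: 3 servers


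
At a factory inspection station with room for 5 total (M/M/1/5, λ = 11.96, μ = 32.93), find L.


ρ = 11.96/32.93 = 0.3632
L = ρ[1 − (K+1)ρ^K + Kρ^(K+1)] / [(1−ρ)(1−ρ^(K+1))]
Numerator: 0.3632·(1 − 6·0.006320 + 5·0.002295) = 0.353591
Denominator: (0.6368)·(0.997705) = 0.635344
L = 0.353591/0.635344 = 0.5565

Final: 0.5565


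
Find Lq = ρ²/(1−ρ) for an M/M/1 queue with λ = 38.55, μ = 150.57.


ρ = 38.55/150.57 = 0.2560
Lq = ρ²/(1−ρ) = 0.06555/0.7440 = 0.08811

Final: 0.08811


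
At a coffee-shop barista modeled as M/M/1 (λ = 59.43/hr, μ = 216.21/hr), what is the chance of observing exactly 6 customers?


ρ = 59.43/216.21 = 0.2749
P_n = (1−ρ)·ρ^n = (1 − 0.2749)·0.2749^6 = 0.7251·0.0004313 = 0.0003127

Final: 0.0003127


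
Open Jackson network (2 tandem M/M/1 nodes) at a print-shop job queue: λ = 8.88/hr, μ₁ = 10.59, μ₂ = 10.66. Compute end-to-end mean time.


Each node sees arrival rate λ = 8.88/hr (tandem ⇒ throughput preserved).
W₁ = 1/(μ₁−λ) = 1/(10.59−8.88) = 0.58480 hr
W₂ = 1/(μ₂−λ) = 1/(10.66−8.88) = 0.56180 hr
W_total = W₁ + W₂ = 0.58480 + 0.56180 = 1.14659 hr

Final: 1.14659 hr


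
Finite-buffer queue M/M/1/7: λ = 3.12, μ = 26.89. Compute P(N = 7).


ρ = λ/μ = 3.12/26.89 = 0.1160
P_K = (1−ρ)ρ^K/(1−ρ^(K+1)) = (0.8840·0.0000002831)/(1 − 0.00000003285)
= 0.0000002503/1.000000 = 0.0000002503

Final: 0.0000002503


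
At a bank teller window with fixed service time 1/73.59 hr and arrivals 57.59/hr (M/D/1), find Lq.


ρ = 57.59/73.59 = 0.7826
M/D/1: Lq = ρ²/(2(1−ρ)) = 0.6124/(2·0.2174) = 1.40840

Final: 1.40840


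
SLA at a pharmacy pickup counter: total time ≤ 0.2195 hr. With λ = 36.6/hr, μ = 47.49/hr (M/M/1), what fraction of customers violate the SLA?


W ~ Exponential(μ−λ) for M/M/1.
μ − λ = 47.49 − 36.6 = 10.8900
P(W > t) = e^{−(μ−λ)t} = e^{−2.3904} = 0.091597

Final: 0.091597


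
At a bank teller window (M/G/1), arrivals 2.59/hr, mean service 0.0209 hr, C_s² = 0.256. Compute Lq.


ρ = λ·E[S] = 2.59·0.0209 = 0.05413
Lq = ρ²(1+C_s²)/(2(1−ρ)) = 0.002930·(1+0.256)/(2·0.9459)
= 0.002930·1.2560/1.8917 = 0.001945

Final: 0.001945


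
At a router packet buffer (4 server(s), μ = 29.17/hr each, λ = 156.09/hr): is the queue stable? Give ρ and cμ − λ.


Total capacity cμ = 4·29.17 = 116.68/hr
ρ = λ/(cμ) = 156.09/116.68 = 1.3378
Stable ⇔ ρ < 1: NO
Spare capacity = cμ − λ = 116.68 − 156.09 = -39.41/hr

Final: ρ = 1.3378; unstable; margin = -39.41/hr


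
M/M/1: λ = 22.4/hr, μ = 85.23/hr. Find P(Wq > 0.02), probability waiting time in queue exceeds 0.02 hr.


ρ = 22.4/85.23 = 0.2628
P(Wq > t) = ρ·e^{−(μ−λ)t} = 0.2628·e^{−1.2566}
= 0.2628·0.284620 = 0.074803

Final: 0.074803


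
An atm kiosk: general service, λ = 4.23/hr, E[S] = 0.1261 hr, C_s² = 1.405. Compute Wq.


ρ = λ·E[S] = 4.23·0.1261 = 0.5334
E[S²] = E[S]²(1+C_s²) = 0.1261²·(1+1.405) = 0.038242
Wq = λ·E[S²]/(2(1−ρ)) = 4.23·0.038242/(2·0.4666) = 0.17335 hr

Final: 0.17335 hr


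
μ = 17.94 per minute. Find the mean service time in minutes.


Mean service time = 1/μ = 1/17.94 minute = 0.05574 minute
In minutes: 0.05574 × 1 = 0.05574 min

Final: 0.05574 min


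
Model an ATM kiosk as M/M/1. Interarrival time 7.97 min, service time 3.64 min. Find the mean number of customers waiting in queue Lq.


λ = 60/7.97 = 7.5282 /hr
μ = 60/3.64 = 16.4835 /hr
ρ = λ/μ = 7.5282/16.4835 = 0.4567
Lq = ρ²/(1−ρ) = 0.2086/0.5433 = 0.3839

Final: 0.3839


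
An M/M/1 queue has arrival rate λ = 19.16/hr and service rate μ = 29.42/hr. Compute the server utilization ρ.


ρ = λ/μ = 19.16/29.42 = 0.6513

Final: 0.6513


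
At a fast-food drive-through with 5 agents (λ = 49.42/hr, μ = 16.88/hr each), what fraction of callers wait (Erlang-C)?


a = λ/μ = 2.9277; ρ = a/5 = 0.5855
P₀ = 0.050550 (from M/M/c formula)
C(c,a) = [a^c/(c!(1−ρ))]·P₀ = [215.10549/(120·0.4145)]·0.050550
= 4.32507·0.050550 = 0.218632

Final: 0.218632


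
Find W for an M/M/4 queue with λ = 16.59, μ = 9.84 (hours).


a = 1.6860; ρ = 0.4215; P₀ = 0.182218
Lq = P₀·a^c·ρ/(c!(1−ρ)²) = 0.07726
Wq = Lq/λ = 0.07726/16.59 = 0.004657 hr
W = Wq + 1/μ = 0.004657 + 0.10163 = 0.10628 hr

Final: 0.10628 hr


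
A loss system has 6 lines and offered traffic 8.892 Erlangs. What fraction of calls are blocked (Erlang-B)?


B(c,a) = (a^c/c!) / Σ_{k=0}^{c} a^k/k!
a^6/6! = 686.537442
Σ terms (k=0..6): 1.00000 + 8.89200 + 39.53383 + 117.17828 + 260.48731 + 463.25064 + 686.53744 = 1576.879500
B = 686.537442/1576.879500 = 0.435377

Final: 0.435377


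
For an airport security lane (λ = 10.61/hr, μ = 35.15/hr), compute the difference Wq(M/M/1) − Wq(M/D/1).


ρ = 10.61/35.15 = 0.3018
Wq(M/M/1) = ρ/(μ−λ) = 0.3018/24.54 = 0.01230 hr
Wq(M/D/1) = ρ/(2(μ−λ)) = 0.006150 hr
Savings = 0.01230 − 0.006150 = 0.006150 hr

Final: 0.006150 hr


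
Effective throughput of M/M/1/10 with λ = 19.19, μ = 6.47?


ρ = 2.9660; P_K = (1−ρ)ρ^10/(1−ρ^11) = 0.662849
λ_eff = λ(1 − P_K) = 19.19·(1 − 0.662849) = 19.19·0.337151 = 6.4699 /hr

Final: 6.4699 /hr


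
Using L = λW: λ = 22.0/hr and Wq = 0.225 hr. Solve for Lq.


Lq = λWq = 22.0·0.225 = 4.9500

Final: 4.9500


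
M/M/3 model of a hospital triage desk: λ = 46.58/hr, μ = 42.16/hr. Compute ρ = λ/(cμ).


ρ = λ/(cμ) = 46.58/(3·42.16) = 46.58/126.48 = 0.3683

Final: 0.3683


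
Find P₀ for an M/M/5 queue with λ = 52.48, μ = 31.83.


a = λ/μ = 52.48/31.83 = 1.6488; ρ = a/c = 0.3298
Σ_{k=0}^{4} a^k/k! (terms k=0..4) = 1.00000 + 1.64876 + 1.35920 + 0.74700 + 0.30791 = 5.06287
Tail: a^5/(5!(1−ρ)) = 12.18389/(120·0.6702) = 0.15148
P₀ = 1/(5.06287 + 0.15148) = 1/5.21435 = 0.191778

Final: 0.191778


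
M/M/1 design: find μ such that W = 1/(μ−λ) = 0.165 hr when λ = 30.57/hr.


W = 1/(μ−λ) ⇒ μ − λ = 1/W = 1/0.165 = 6.0606
μ = λ + 1/W = 30.57 + 6.0606 = 36.6306 per hr

Final: 36.6306 /hr


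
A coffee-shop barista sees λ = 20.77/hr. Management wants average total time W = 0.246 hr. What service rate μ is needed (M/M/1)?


W = 1/(μ−λ) ⇒ μ − λ = 1/W = 1/0.246 = 4.0650
μ = λ + 1/W = 20.77 + 4.0650 = 24.8350 per hr

Final: 24.8350 /hr


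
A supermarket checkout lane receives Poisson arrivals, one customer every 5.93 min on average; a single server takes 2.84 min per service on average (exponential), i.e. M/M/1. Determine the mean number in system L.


λ = 60/5.93 = 10.1180 /hr
μ = 60/2.84 = 21.1268 /hr
ρ = λ/μ = 10.1180/21.1268 = 0.4789
L = ρ/(1−ρ) = 0.4789/0.5211 = 0.9191

Final: 0.9191


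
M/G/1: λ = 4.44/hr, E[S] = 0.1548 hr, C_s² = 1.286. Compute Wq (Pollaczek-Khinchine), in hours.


ρ = λ·E[S] = 4.44·0.1548 = 0.6873
E[S²] = E[S]²(1+C_s²) = 0.1548²·(1+1.286) = 0.054780
Wq = λ·E[S²]/(2(1−ρ)) = 4.44·0.054780/(2·0.3127) = 0.38892 hr

Final: 0.38892 hr


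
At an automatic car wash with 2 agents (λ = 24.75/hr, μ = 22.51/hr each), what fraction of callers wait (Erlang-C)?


a = λ/μ = 1.0995; ρ = a/2 = 0.5498
P₀ = 0.290526 (from M/M/c formula)
C(c,a) = [a^c/(c!(1−ρ))]·P₀ = [1.20893/(2·0.4502)]·0.290526
= 1.34252·0.290526 = 0.390037

Final: 0.390037


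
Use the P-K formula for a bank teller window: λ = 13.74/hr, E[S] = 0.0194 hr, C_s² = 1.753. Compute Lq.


ρ = λ·E[S] = 13.74·0.0194 = 0.2666
Lq = ρ²(1+C_s²)/(2(1−ρ)) = 0.07105·(1+1.753)/(2·0.7334)
= 0.07105·2.7530/1.4669 = 0.13335

Final: 0.13335


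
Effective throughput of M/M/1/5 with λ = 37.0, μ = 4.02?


ρ = 9.2040; P_K = (1−ρ)ρ^5/(1−ρ^6) = 0.891353
λ_eff = λ(1 − P_K) = 37.0·(1 − 0.891353) = 37.0·0.108647 = 4.0199 /hr

Final: 4.0199 /hr


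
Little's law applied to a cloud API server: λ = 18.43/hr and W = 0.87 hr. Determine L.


L = λW = 18.43·0.87 = 16.0341

Final: 16.0341


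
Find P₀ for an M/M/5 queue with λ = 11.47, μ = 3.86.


a = λ/μ = 11.47/3.86 = 2.9715; ρ = a/c = 0.5943
Σ_{k=0}^{4} a^k/k! (terms k=0..4) = 1.00000 + 2.97150 + 4.41491 + 4.37298 + 3.24858 = 16.00797
Tail: a^5/(5!(1−ρ)) = 231.67574/(120·0.4057) = 4.75877
P₀ = 1/(16.00797 + 4.75877) = 1/20.76674 = 0.048154

Final: 0.048154


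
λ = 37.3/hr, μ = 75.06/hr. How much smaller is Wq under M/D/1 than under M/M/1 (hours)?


ρ = 37.3/75.06 = 0.4969
Wq(M/M/1) = ρ/(μ−λ) = 0.4969/37.76 = 0.01316 hr
Wq(M/D/1) = ρ/(2(μ−λ)) = 0.006580 hr
Savings = 0.01316 − 0.006580 = 0.006580 hr

Final: 0.006580 hr


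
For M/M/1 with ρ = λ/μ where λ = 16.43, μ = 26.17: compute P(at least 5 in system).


ρ = 16.43/26.17 = 0.6278
P(N ≥ n) = ρ^n = 0.6278^5 = 0.097537

Final: 0.097537


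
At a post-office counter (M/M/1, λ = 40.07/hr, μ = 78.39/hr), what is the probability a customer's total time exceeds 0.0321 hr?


W ~ Exponential(μ−λ) for M/M/1.
μ − λ = 78.39 − 40.07 = 38.3200
P(W > t) = e^{−(μ−λ)t} = e^{−1.2301} = 0.292272

Final: 0.292272
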